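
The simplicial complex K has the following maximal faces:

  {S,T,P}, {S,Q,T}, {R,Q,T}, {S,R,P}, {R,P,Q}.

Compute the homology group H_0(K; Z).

We work with the vertex ordering P < Q < R < S < T. The simplices of K, each written with vertices in increasing order, are:

  0-simplices (5): P, Q, R, S, T
  1-simplices (10): PQ, PR, PS, PT, QR, QS, QT, RS, RT, ST
  2-simplices (5): PQR, PRS, PST, QRT, QST

so the chain groups are C_0 ≅ Z^5, C_1 ≅ Z^10, C_2 ≅ Z^5.

Boundary ∂_1: C_1 → C_0 maps an edge to its endpoints' difference, ∂[p,q] = q − p.
This gives a 5×10 integer matrix of rank 4; reducing to Smith normal form yields diagonal entries (1,1,1,1).

∂_2: C_2 → C_1 acts by ∂[p,q,r] = [q,r] − [p,r] + [p,q]. For instance
  ∂PQR = QR − PR + PQ,
  ∂PST = ST − PT + PS.
The 10×5 boundary matrix has rank 5 and Smith normal form diag(1,1,1,1,1).

Now H_k = ker ∂_k / im ∂_{k+1}, so:

  H_0: rank C_0 − rank ∂_1 = 5 − 4 = 1, and the invariant factors of ∂_1 are all 1, so H_0 ≅ Z.

H_0 ≅ Z.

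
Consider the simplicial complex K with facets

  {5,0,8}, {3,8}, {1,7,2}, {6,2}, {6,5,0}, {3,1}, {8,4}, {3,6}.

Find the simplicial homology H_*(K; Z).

H_0 ≅ Z,  H_1 ≅ Z^2,  H_2 = 0.

Order the vertices as 0 < 1 < 2 < 3 < 4 < 5 < 6 < 7 < 8. Listing each simplex with vertices in this order, K has dimension 2 with simplices:

  0-simplices (9): [0], [1], [2], [3], [4], [5], [6], [7], [8]
  1-simplices (13): [0,5], [0,6], [0,8], [1,2], [1,3], [1,7], [2,6], [2,7], [3,6], [3,8], [4,8], [5,6], [5,8]
  2-simplices (3): [0,5,6], [0,5,8], [1,2,7]

so the chain groups are C_0 ≅ Z^9, C_1 ≅ Z^13, C_2 ≅ Z^3.

∂_1: C_1 → C_0 sends each edge [p,q] (with p < q) to q − p.
The 9×13 boundary matrix has rank 8 and Smith normal form diag(1,1,1,1,1,1,1,1).

∂_2: C_2 → C_1 acts by ∂[p,q,r] = [q,r] − [p,r] + [p,q]. For instance
  ∂[1,2,7] = [2,7] − [1,7] + [1,2],
  ∂[0,5,6] = [5,6] − [0,6] + [0,5].
This gives a 13×3 integer matrix of rank 3; reducing to Smith normal form yields diagonal entries (1,1,1).

Now H_k = ker ∂_k / im ∂_{k+1}, so:

  H_0: rank C_0 − rank ∂_1 = 9 − 8 = 1, and the invariant factors of ∂_1 are all 1, so H_0 ≅ Z.
  H_1: rank ker ∂_1 − rank ∂_2 = (13 − 8) − 3 = 2, and the invariant factors of ∂_2 are all 1, so H_1 ≅ Z^2.
  H_2: rank ker ∂_2 − rank ∂_3 = (3 − 3) − 0 = 0, and there is no ∂_3, so H_2 ≅ 0.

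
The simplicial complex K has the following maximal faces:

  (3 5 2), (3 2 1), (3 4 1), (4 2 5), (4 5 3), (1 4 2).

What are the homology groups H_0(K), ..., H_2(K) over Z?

H_0 ≅ Z,  H_1 = 0,  H_2 ≅ Z.

Take the total order 1 < 2 < 3 < 4 < 5 on the vertex set. Then K (dimension 2) consists of the simplices:

  0-simplices (5): [1], [2], [3], [4], [5]
  1-simplices (9): [1,2], [1,3], [1,4], [2,3], [2,4], [2,5], [3,4], [3,5], [4,5]
  2-simplices (6): [1,2,3], [1,2,4], [1,3,4], [2,3,5], [2,4,5], [3,4,5]

so the chain groups are C_0 ≅ Z^5, C_1 ≅ Z^9, C_2 ≅ Z^6.

Boundary ∂_1: C_1 → C_0 maps an edge to its endpoints' difference, ∂[p,q] = q − p. For instance
  ∂[1,2] = [2] − [1].
This gives a 5×9 integer matrix of rank 4; reducing to Smith normal form yields diagonal entries (1,1,1,1).

The boundary map ∂_2: C_2 → C_1 maps a triangle to the signed sum of its edges. For instance
  ∂[1,3,4] = [3,4] − [1,4] + [1,3],
  ∂[1,2,4] = [2,4] − [1,4] + [1,2].
As a 9×6 matrix over Z this has rank 5, with invariant factors (1,1,1,1,1).

Now H_k = ker ∂_k / im ∂_{k+1}, so:

  H_0: rank C_0 − rank ∂_1 = 5 − 4 = 1, and the invariant factors of ∂_1 are all 1, so H_0 = Z.
  H_1: rank ker ∂_1 − rank ∂_2 = (9 − 4) − 5 = 0, and the invariant factors of ∂_2 are all 1, so H_1 = 0.
  H_2: rank ker ∂_2 − rank ∂_3 = (6 − 5) − 0 = 1, and there is no ∂_3, so H_2 = Z.

As a check, the Euler characteristic is 5 − 9 + 6 = 2, which agrees with 1 − 0 + 1 = 2.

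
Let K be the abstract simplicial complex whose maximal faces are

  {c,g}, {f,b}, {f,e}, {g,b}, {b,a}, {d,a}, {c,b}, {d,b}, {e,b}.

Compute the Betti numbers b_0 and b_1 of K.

Take the total order a < b < c < d < e < f < g on the vertex set. Then K (dimension 1) consists of the simplices:

  0-simplices (7): a, b, c, d, e, f, g
  1-simplices (9): ab, ad, bc, bd, be, bf, bg, cg, ef

Hence C_0 ≅ Z^7, C_1 ≅ Z^9.

∂_1: C_1 → C_0 sends each edge [p,q] (with p < q) to q − p. For instance
  ∂bg = g − b.
The resulting 7×9 matrix has rank 6, and its Smith normal form has invariant factors (1,1,1,1,1,1).

Now H_k = ker ∂_k / im ∂_{k+1}, so:

  H_0: rank C_0 − rank ∂_1 = 7 − 6 = 1, and the invariant factors of ∂_1 are all 1, so H_0 = Z.
  H_1: rank ker ∂_1 − rank ∂_2 = (9 − 6) − 0 = 3, and there is no ∂_2, so H_1 = Z^3.

(K is a triangulation of a wedge of 3 circles.)

Hence the Betti numbers are b_0 = 1, b_1 = 3.

b_0 = 1, b_1 = 3.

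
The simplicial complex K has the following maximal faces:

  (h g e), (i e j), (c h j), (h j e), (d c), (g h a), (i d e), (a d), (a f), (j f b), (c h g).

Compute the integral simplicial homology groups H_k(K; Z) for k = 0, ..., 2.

H_0 ≅ Z,  H_1 ≅ Z^3,  H_2 = 0.

K has 10 vertices, 20 edges, 8 triangles.
rank ∂_0 = 0, rank ∂_1 = 9 ⇒ b_0 = 10 − 0 − 9 = 1; all invariant factors of ∂_1 are 1 so no torsion. So H_0 = Z.
rank ∂_1 = 9, rank ∂_2 = 8 ⇒ b_1 = 20 − 9 − 8 = 3; all invariant factors of ∂_2 are 1 so no torsion. So H_1 = Z^3.
rank ∂_2 = 8, rank ∂_3 = 0 ⇒ b_2 = 8 − 8 − 0 = 0. So H_2 = 0.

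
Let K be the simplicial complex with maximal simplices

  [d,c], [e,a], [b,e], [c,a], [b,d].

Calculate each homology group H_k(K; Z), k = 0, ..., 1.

Order the vertices as a < b < c < d < e. Listing each simplex with vertices in this order, K has dimension 1 with simplices:

  0-simplices (5): a, b, c, d, e
  1-simplices (5): ac, ae, bd, be, cd

Hence C_0 ≅ Z^5, C_1 ≅ Z^5.

The boundary map ∂_1: C_1 → C_0 is given by ∂[p,q] = [q] − [p].
The resulting 5×5 matrix has rank 4, and its Smith normal form has invariant factors (1,1,1,1).

Now H_k = ker ∂_k / im ∂_{k+1}, so:

  H_0: rank C_0 − rank ∂_1 = 5 − 4 = 1, and the invariant factors of ∂_1 are all 1, so H_0 ≅ Z.
  H_1: rank ker ∂_1 − rank ∂_2 = (5 − 4) − 0 = 1, and there is no ∂_2, so H_1 ≅ Z.

As a check, the Euler characteristic is 5 − 5 = 0, which agrees with 1 − 1 = 0.

H_0 ≅ Z,  H_1 ≅ Z.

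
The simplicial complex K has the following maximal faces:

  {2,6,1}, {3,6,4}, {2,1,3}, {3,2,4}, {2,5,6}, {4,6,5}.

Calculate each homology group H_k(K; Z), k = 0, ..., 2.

H_0 ≅ Z,  H_1 ≅ Z,  H_2 = 0.

Fix the vertex order 1 < 2 < 3 < 4 < 5 < 6 and write every simplex with vertices in increasing order. Then dim K = 2 and the simplices of K are:

  0-simplices (6): [1], [2], [3], [4], [5], [6]
  1-simplices (12): [1,2], [1,3], [1,6], [2,3], [2,4], [2,5], [2,6], [3,4], [3,6], [4,5], [4,6], [5,6]
  2-simplices (6): [1,2,3], [1,2,6], [2,3,4], [2,5,6], [3,4,6], [4,5,6]

giving chain groups C_0 ≅ Z^6, C_1 ≅ Z^12, C_2 ≅ Z^6.

∂_1: C_1 → C_0 maps an edge to its endpoints' difference, ∂[p,q] = q − p.
This gives a 6×12 integer matrix of rank 5; reducing to Smith normal form yields diagonal entries (1,1,1,1,1).

∂_2: C_2 → C_1 maps a triangle to the signed sum of its edges. For instance
  ∂[1,2,6] = [2,6] − [1,6] + [1,2],
  ∂[2,3,4] = [3,4] − [2,4] + [2,3].
The resulting 12×6 matrix has rank 6, and its Smith normal form has invariant factors (1,1,1,1,1,1).

Reading off H_k = ker ∂_k / im ∂_{k+1}:

  H_0: rank C_0 − rank ∂_1 = 6 − 5 = 1, and the invariant factors of ∂_1 are all 1, so H_0 = Z.
  H_1: rank ker ∂_1 − rank ∂_2 = (12 − 5) − 6 = 1, and the invariant factors of ∂_2 are all 1, so H_1 = Z.
  H_2: rank ker ∂_2 − rank ∂_3 = (6 − 6) − 0 = 0, and there is no ∂_3, so H_2 = 0.

As a check, the Euler characteristic is 6 − 12 + 6 = 0, which agrees with 1 − 1 + 0 = 0.
(K is a triangulation of the cylinder S^1 x I.)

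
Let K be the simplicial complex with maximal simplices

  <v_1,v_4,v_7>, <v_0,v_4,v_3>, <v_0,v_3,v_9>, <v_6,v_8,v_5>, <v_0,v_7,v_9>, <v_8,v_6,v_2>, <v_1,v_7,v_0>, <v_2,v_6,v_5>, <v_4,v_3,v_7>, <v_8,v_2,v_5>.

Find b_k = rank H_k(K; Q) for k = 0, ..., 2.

b_0 = 2, b_1 = 1, b_2 = 1.

Fix the vertex order v_0 < v_1 < v_2 < v_3 < v_4 < v_5 < v_6 < v_7 < v_8 < v_9 and write every simplex with vertices in increasing order. Then dim K = 2 and the simplices of K are:

  0-simplices (10): [v_0], [v_1], [v_2], [v_3], [v_4], [v_5], [v_6], [v_7], [v_8], [v_9]
  1-simplices (18): (18 of them)
  2-simplices (10): [v_0,v_1,v_7], [v_0,v_3,v_4], [v_0,v_3,v_9], [v_0,v_7,v_9], [v_1,v_4,v_7], [v_2,v_5,v_6], [v_2,v_5,v_8], [v_2,v_6,v_8], [v_3,v_4,v_7], [v_5,v_6,v_8]

so the chain groups are C_0 ≅ Z^10, C_1 ≅ Z^18, C_2 ≅ Z^10.

Boundary ∂_1: C_1 → C_0 is given by ∂[p,q] = [q] − [p]. For instance
  ∂[v_0,v_1] = [v_1] − [v_0].
As a 10×18 matrix over Z this has rank 8, with invariant factors (1,1,1,1,1,1,1,1).

∂_2: C_2 → C_1 acts by ∂[p,q,r] = [q,r] − [p,r] + [p,q]. For instance
  ∂[v_5,v_6,v_8] = [v_6,v_8] − [v_5,v_8] + [v_5,v_6],
  ∂[v_0,v_3,v_9] = [v_3,v_9] − [v_0,v_9] + [v_0,v_3].
The resulting 18×10 matrix has rank 9, and its Smith normal form has invariant factors (1,1,1,1,1,1,1,1,1).

Now H_k = ker ∂_k / im ∂_{k+1}, so:

  H_0: rank C_0 − rank ∂_1 = 10 − 8 = 2, and the invariant factors of ∂_1 are all 1, so H_0 ≅ Z^2.
  H_1: rank ker ∂_1 − rank ∂_2 = (18 − 8) − 9 = 1, and the invariant factors of ∂_2 are all 1, so H_1 ≅ Z.
  H_2: rank ker ∂_2 − rank ∂_3 = (10 − 9) − 0 = 1, and there is no ∂_3, so H_2 ≅ Z.

(K is a triangulation of the disjoint union of the cylinder S^1 x I and the 2-sphere S^2.)

Hence the Betti numbers are b_0 = 2, b_1 = 1, b_2 = 1.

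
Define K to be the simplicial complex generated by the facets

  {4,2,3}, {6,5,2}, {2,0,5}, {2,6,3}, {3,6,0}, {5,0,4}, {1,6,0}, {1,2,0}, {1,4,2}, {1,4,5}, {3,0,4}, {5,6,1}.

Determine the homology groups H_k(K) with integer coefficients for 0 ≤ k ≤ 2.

H_0 ≅ Z,  H_1 ≅ Z/2,  H_2 = 0.

Fix the vertex order 0 < 1 < 2 < 3 < 4 < 5 < 6 and write every simplex with vertices in increasing order. Then dim K = 2 and the simplices of K are:

  0-simplices (7): [0], [1], [2], [3], [4], [5], [6]
  1-simplices (18): [0,1], [0,2], [0,3], [0,4], [0,5], [0,6], [1,2], [1,4], [1,5], [1,6], [2,3], [2,4], [2,5], [2,6], [3,4], [3,6], [4,5], [5,6]
  2-simplices (12): [0,1,2], [0,1,6], [0,2,5], [0,3,4], [0,3,6], [0,4,5], [1,2,4], [1,4,5], [1,5,6], [2,3,4], [2,3,6], [2,5,6]

giving chain groups C_0 ≅ Z^7, C_1 ≅ Z^18, C_2 ≅ Z^12.

The boundary map ∂_1: C_1 → C_0 maps an edge to its endpoints' difference, ∂[p,q] = q − p.
This gives a 7×18 integer matrix of rank 6; reducing to Smith normal form yields diagonal entries (1,1,1,1,1,1).

∂_2: C_2 → C_1 sends each 2-simplex [p,q,r] to [q,r] − [p,r] + [p,q]. For instance
  ∂[2,3,6] = [3,6] − [2,6] + [2,3],
  ∂[2,5,6] = [5,6] − [2,6] + [2,5].
The resulting 18×12 matrix has rank 12, and its Smith normal form has invariant factors (1,1,1,1,1,1,1,1,1,1,1,2).

Reading off H_k = ker ∂_k / im ∂_{k+1}:

  H_0: rank C_0 − rank ∂_1 = 7 − 6 = 1, and the invariant factors of ∂_1 are all 1, so H_0 = Z.
  H_1: rank ker ∂_1 − rank ∂_2 = (18 − 6) − 12 = 0, and ∂_2 has invariant factor 2 > 1, so H_1 = Z/2.
  H_2: rank ker ∂_2 − rank ∂_3 = (12 − 12) − 0 = 0, and there is no ∂_3, so H_2 = 0.

As a check, the Euler characteristic is 7 − 18 + 12 = 1, which agrees with 1 − 0 + 0 = 1.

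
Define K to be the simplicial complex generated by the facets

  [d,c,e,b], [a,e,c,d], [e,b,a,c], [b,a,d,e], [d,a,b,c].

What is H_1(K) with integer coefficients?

Order the vertices as a < b < c < d < e. Listing each simplex with vertices in this order, K has dimension 3 with simplices:

  0-simplices (5): a, b, c, d, e
  1-simplices (10): ab, ac, ad, ae, bc, bd, be, cd, ce, de
  2-simplices (10): abc, abd, abe, acd, ace, ade, bcd, bce, bde, cde
  3-simplices (5): abcd, abce, abde, acde, bcde

Hence C_0 ≅ Z^5, C_1 ≅ Z^10, C_2 ≅ Z^10, C_3 ≅ Z^5.

Boundary ∂_1: C_1 → C_0 sends each edge [p,q] (with p < q) to q − p. For instance
  ∂bd = d − b.
The resulting 5×10 matrix has rank 4, and its Smith normal form has invariant factors (1,1,1,1).

The boundary map ∂_2: C_2 → C_1 sends each 2-simplex [p,q,r] to [q,r] − [p,r] + [p,q]. For instance
  ∂acd = cd − ad + ac,
  ∂ade = de − ae + ad.
The 10×10 boundary matrix has rank 6 and Smith normal form diag(1,1,1,1,1,1).

Boundary ∂_3: C_3 → C_2 sends each 3-simplex σ to the alternating sum Σ_i (−1)^i (σ with its i-th vertex removed). For instance
  ∂bcde = cde − bde + bce − bcd,
  ∂abde = bde − ade + abe − abd.
This gives a 10×5 integer matrix of rank 4; reducing to Smith normal form yields diagonal entries (1,1,1,1).

Reading off H_k = ker ∂_k / im ∂_{k+1}:

  H_1: rank ker ∂_1 − rank ∂_2 = (10 − 4) − 6 = 0, and the invariant factors of ∂_2 are all 1, so H_1 = 0.

H_1 = 0.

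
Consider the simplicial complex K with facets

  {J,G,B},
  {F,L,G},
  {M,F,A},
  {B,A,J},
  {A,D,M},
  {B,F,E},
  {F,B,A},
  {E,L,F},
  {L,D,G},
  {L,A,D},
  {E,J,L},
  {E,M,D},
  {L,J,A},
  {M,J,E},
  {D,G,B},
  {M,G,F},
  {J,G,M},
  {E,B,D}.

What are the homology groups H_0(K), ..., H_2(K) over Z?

We work with the vertex ordering A < B < D < E < F < G < J < L < M. The simplices of K, each written with vertices in increasing order, are:

  0-simplices (9): A, B, D, E, F, G, J, L, M
  1-simplices (27): AB, AD, AF, AJ, AL, AM, BD, BE, BF, BG, BJ, DE, DG, DL, DM, EF, EJ, EL, EM, FG, FL, FM, GJ, GL, GM, JL, JM
  2-simplices (18): ABF, ABJ, ADL, ADM, AFM, AJL, BDE, BDG, BEF, BGJ, DEM, DGL, EFL, EJL, EJM, FGL, FGM, GJM

giving chain groups C_0 ≅ Z^9, C_1 ≅ Z^27, C_2 ≅ Z^18.

∂_1: C_1 → C_0 is given by ∂[p,q] = [q] − [p].
This gives a 9×27 integer matrix of rank 8; reducing to Smith normal form yields diagonal entries (1,1,1,1,1,1,1,1).

∂_2: C_2 → C_1 maps a triangle to the signed sum of its edges. For instance
  ∂BEF = EF − BF + BE,
  ∂EJM = JM − EM + EJ.
As a 27×18 matrix over Z this has rank 17, with invariant factors (1,1,1,1,1,1,1,1,1,1,1,1,1,1,1,1,1).

Computing H_k = (kernel of ∂_k) / (image of ∂_{k+1}):

  H_0: rank C_0 − rank ∂_1 = 9 − 8 = 1, and the invariant factors of ∂_1 are all 1, so H_0 ≅ Z.
  H_1: rank ker ∂_1 − rank ∂_2 = (27 − 8) − 17 = 2, and the invariant factors of ∂_2 are all 1, so H_1 ≅ Z^2.
  H_2: rank ker ∂_2 − rank ∂_3 = (18 − 17) − 0 = 1, and there is no ∂_3, so H_2 ≅ Z.

H_0 = Z,  H_1 = Z^2,  H_2 = Z.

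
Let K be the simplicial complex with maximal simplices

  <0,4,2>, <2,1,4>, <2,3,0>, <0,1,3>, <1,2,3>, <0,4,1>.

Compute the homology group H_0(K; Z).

H_0 ≅ Z.

Order the vertices as 0 < 1 < 2 < 3 < 4. Listing each simplex with vertices in this order, K has dimension 2 with simplices:

  0-simplices (5): [0], [1], [2], [3], [4]
  1-simplices (9): [0,1], [0,2], [0,3], [0,4], [1,2], [1,3], [1,4], [2,3], [2,4]
  2-simplices (6): [0,1,3], [0,1,4], [0,2,3], [0,2,4], [1,2,3], [1,2,4]

Hence C_0 ≅ Z^5, C_1 ≅ Z^9, C_2 ≅ Z^6.

The boundary map ∂_1: C_1 → C_0 is given by ∂[p,q] = [q] − [p].
This gives a 5×9 integer matrix of rank 4; reducing to Smith normal form yields diagonal entries (1,1,1,1).

Boundary ∂_2: C_2 → C_1 acts by ∂[p,q,r] = [q,r] − [p,r] + [p,q]. For instance
  ∂[0,1,4] = [1,4] − [0,4] + [0,1],
  ∂[0,2,3] = [2,3] − [0,3] + [0,2].
The resulting 9×6 matrix has rank 5, and its Smith normal form has invariant factors (1,1,1,1,1).

Now H_k = ker ∂_k / im ∂_{k+1}, so:

  H_0: rank C_0 − rank ∂_1 = 5 − 4 = 1, and the invariant factors of ∂_1 are all 1, so H_0 = Z.

(K is a triangulation of the 2-sphere S^2.)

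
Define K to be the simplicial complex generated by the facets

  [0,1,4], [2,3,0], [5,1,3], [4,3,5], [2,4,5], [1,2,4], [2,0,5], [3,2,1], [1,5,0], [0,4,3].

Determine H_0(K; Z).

Order the vertices as 0 < 1 < 2 < 3 < 4 < 5. Listing each simplex with vertices in this order, K has dimension 2 with simplices:

  0-simplices (6): [0], [1], [2], [3], [4], [5]
  1-simplices (15): [0,1], [0,2], [0,3], [0,4], [0,5], [1,2], [1,3], [1,4], [1,5], [2,3], [2,4], [2,5], [3,4], [3,5], [4,5]
  2-simplices (10): [0,1,4], [0,1,5], [0,2,3], [0,2,5], [0,3,4], [1,2,3], [1,2,4], [1,3,5], [2,4,5], [3,4,5]

so the chain groups are C_0 ≅ Z^6, C_1 ≅ Z^15, C_2 ≅ Z^10.

∂_1: C_1 → C_0 is given by ∂[p,q] = [q] − [p]. For instance
  ∂[0,2] = [2] − [0].
As a 6×15 matrix over Z this has rank 5, with invariant factors (1,1,1,1,1).

∂_2: C_2 → C_1 sends each 2-simplex [p,q,r] to [q,r] − [p,r] + [p,q]. For instance
  ∂[0,1,5] = [1,5] − [0,5] + [0,1],
  ∂[2,4,5] = [4,5] − [2,5] + [2,4].
This gives a 15×10 integer matrix of rank 10; reducing to Smith normal form yields diagonal entries (1,1,1,1,1,1,1,1,1,2).

Computing H_k = (kernel of ∂_k) / (image of ∂_{k+1}):

  H_0: rank C_0 − rank ∂_1 = 6 − 5 = 1, and the invariant factors of ∂_1 are all 1, so H_0 ≅ Z.

(K is a triangulation of the real projective plane RP^2.)

H_0 = Z.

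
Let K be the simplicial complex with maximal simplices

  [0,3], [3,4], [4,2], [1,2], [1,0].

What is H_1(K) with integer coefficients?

H_1 ≅ Z.

Take the total order 0 < 1 < 2 < 3 < 4 on the vertex set. Then K (dimension 1) consists of the simplices:

  0-simplices (5): [0], [1], [2], [3], [4]
  1-simplices (5): [0,1], [0,3], [1,2], [2,4], [3,4]

so the chain groups are C_0 ≅ Z^5, C_1 ≅ Z^5.

Boundary ∂_1: C_1 → C_0 sends each edge [p,q] (with p < q) to q − p.
This gives a 5×5 integer matrix of rank 4; reducing to Smith normal form yields diagonal entries (1,1,1,1).

Now H_k = ker ∂_k / im ∂_{k+1}, so:

  H_1: rank ker ∂_1 − rank ∂_2 = (5 − 4) − 0 = 1, and there is no ∂_2, so H_1 ≅ Z.

(K is a triangulation of the circle S^1.)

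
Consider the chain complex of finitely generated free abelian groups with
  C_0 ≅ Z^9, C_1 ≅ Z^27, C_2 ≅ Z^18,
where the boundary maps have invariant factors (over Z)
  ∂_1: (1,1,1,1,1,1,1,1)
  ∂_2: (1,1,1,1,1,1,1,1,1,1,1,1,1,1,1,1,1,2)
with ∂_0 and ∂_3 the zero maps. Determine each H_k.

H_0 = Z,  H_1 = Z × Z/2,  H_2 = 0.

H_0: b_0 = 9 − 0 − 8 = 1; torsion from ∂_1 factors > 1: none. So H_0 = Z.
H_1: b_1 = 27 − 8 − 18 = 1; torsion from ∂_2 factors > 1: [2]. So H_1 = Z × Z/2.
H_2: b_2 = 18 − 18 − 0 = 0; torsion from ∂_3 factors > 1: none. So H_2 = 0.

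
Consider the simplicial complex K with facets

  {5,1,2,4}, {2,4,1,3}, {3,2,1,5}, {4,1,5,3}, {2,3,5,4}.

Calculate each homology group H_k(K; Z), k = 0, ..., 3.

H_0 ≅ Z,  H_1 = 0,  H_2 = 0,  H_3 ≅ Z.

Take the total order 1 < 2 < 3 < 4 < 5 on the vertex set. Then K (dimension 3) consists of the simplices:

  0-simplices (5): [1], [2], [3], [4], [5]
  1-simplices (10): [1,2], [1,3], [1,4], [1,5], [2,3], [2,4], [2,5], [3,4], [3,5], [4,5]
  2-simplices (10): [1,2,3], [1,2,4], [1,2,5], [1,3,4], [1,3,5], [1,4,5], [2,3,4], [2,3,5], [2,4,5], [3,4,5]
  3-simplices (5): [1,2,3,4], [1,2,3,5], [1,2,4,5], [1,3,4,5], [2,3,4,5]

giving chain groups C_0 ≅ Z^5, C_1 ≅ Z^10, C_2 ≅ Z^10, C_3 ≅ Z^5.

The boundary map ∂_1: C_1 → C_0 is given by ∂[p,q] = [q] − [p]. For instance
  ∂[3,5] = [5] − [3].
This gives a 5×10 integer matrix of rank 4; reducing to Smith normal form yields diagonal entries (1,1,1,1).

Boundary ∂_2: C_2 → C_1 maps a triangle to the signed sum of its edges. For instance
  ∂[1,2,3] = [2,3] − [1,3] + [1,2],
  ∂[1,4,5] = [4,5] − [1,5] + [1,4].
This gives a 10×10 integer matrix of rank 6; reducing to Smith normal form yields diagonal entries (1,1,1,1,1,1).

The boundary map ∂_3: C_3 → C_2 sends each 3-simplex σ to the alternating sum Σ_i (−1)^i (σ with its i-th vertex removed). For instance
  ∂[2,3,4,5] = [3,4,5] − [2,4,5] + [2,3,5] − [2,3,4],
  ∂[1,2,3,4] = [2,3,4] − [1,3,4] + [1,2,4] − [1,2,3].
As a 10×5 matrix over Z this has rank 4, with invariant factors (1,1,1,1).

Computing H_k = (kernel of ∂_k) / (image of ∂_{k+1}):

  H_0: rank C_0 − rank ∂_1 = 5 − 4 = 1, and the invariant factors of ∂_1 are all 1, so H_0 = Z.
  H_1: rank ker ∂_1 − rank ∂_2 = (10 − 4) − 6 = 0, and the invariant factors of ∂_2 are all 1, so H_1 = 0.
  H_2: rank ker ∂_2 − rank ∂_3 = (10 − 6) − 4 = 0, and the invariant factors of ∂_3 are all 1, so H_2 = 0.
  H_3: rank ker ∂_3 − rank ∂_4 = (5 − 4) − 0 = 1, and there is no ∂_4, so H_3 = Z.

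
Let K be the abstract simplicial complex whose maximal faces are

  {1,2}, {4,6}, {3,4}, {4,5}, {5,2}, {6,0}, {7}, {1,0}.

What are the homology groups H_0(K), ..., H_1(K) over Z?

H_0 = Z^2,  H_1 = Z.

Order the vertices as 0 < 1 < 2 < 3 < 4 < 5 < 6 < 7. Listing each simplex with vertices in this order, K has dimension 1 with simplices:

  0-simplices (8): [0], [1], [2], [3], [4], [5], [6], [7]
  1-simplices (7): [0,1], [0,6], [1,2], [2,5], [3,4], [4,5], [4,6]

so the chain groups are C_0 ≅ Z^8, C_1 ≅ Z^7.

∂_1: C_1 → C_0 sends each edge [p,q] (with p < q) to q − p. For instance
  ∂[0,1] = [1] − [0].
As a 8×7 matrix over Z this has rank 6, with invariant factors (1,1,1,1,1,1).

Now H_k = ker ∂_k / im ∂_{k+1}, so:

  H_0: rank C_0 − rank ∂_1 = 8 − 6 = 2, and the invariant factors of ∂_1 are all 1, so H_0 ≅ Z^2.
  H_1: rank ker ∂_1 − rank ∂_2 = (7 − 6) − 0 = 1, and there is no ∂_2, so H_1 ≅ Z.

As a check, the Euler characteristic is 8 − 7 = 1, which agrees with 2 − 1 = 1.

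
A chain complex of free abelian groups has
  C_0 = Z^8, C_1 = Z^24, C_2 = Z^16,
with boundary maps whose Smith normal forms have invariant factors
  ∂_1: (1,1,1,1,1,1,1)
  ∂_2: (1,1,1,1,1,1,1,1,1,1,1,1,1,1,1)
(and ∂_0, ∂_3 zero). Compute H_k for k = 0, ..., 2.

H_0: b_0 = 8 − 0 − 7 = 1; torsion from ∂_1 factors > 1: none. So H_0 = Z.
H_1: b_1 = 24 − 7 − 15 = 2; torsion from ∂_2 factors > 1: none. So H_1 = Z^2.
H_2: b_2 = 16 − 15 − 0 = 1; torsion from ∂_3 factors > 1: none. So H_2 = Z.

H_0 = Z,  H_1 = Z^2,  H_2 = Z.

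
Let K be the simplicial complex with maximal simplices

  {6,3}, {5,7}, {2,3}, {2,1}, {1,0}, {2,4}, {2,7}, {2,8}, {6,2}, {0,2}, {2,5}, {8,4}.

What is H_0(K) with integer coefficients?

H_0 = Z.

Order the vertices as 0 < 1 < 2 < 3 < 4 < 5 < 6 < 7 < 8. Listing each simplex with vertices in this order, K has dimension 1 with simplices:

  0-simplices (9): [0], [1], [2], [3], [4], [5], [6], [7], [8]
  1-simplices (12): [0,1], [0,2], [1,2], [2,3], [2,4], [2,5], [2,6], [2,7], [2,8], [3,6], [4,8], [5,7]

giving chain groups C_0 ≅ Z^9, C_1 ≅ Z^12.

Boundary ∂_1: C_1 → C_0 sends each edge [p,q] (with p < q) to q − p. For instance
  ∂[5,7] = [7] − [5].
The 9×12 boundary matrix has rank 8 and Smith normal form diag(1,1,1,1,1,1,1,1).

Computing H_k = (kernel of ∂_k) / (image of ∂_{k+1}):

  H_0: rank C_0 − rank ∂_1 = 9 − 8 = 1, and the invariant factors of ∂_1 are all 1, so H_0 ≅ Z.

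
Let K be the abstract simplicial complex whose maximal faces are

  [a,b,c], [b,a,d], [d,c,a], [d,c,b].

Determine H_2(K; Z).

Fix the vertex order a < b < c < d and write every simplex with vertices in increasing order. Then dim K = 2 and the simplices of K are:

  0-simplices (4): a, b, c, d
  1-simplices (6): ab, ac, ad, bc, bd, cd
  2-simplices (4): abc, abd, acd, bcd

Hence C_0 ≅ Z^4, C_1 ≅ Z^6, C_2 ≅ Z^4.

Boundary ∂_1: C_1 → C_0 maps an edge to its endpoints' difference, ∂[p,q] = q − p. For instance
  ∂bc = c − b.
The resulting 4×6 matrix has rank 3, and its Smith normal form has invariant factors (1,1,1).

∂_2: C_2 → C_1 maps a triangle to the signed sum of its edges. For instance
  ∂abd = bd − ad + ab,
  ∂abc = bc − ac + ab.
This gives a 6×4 integer matrix of rank 3; reducing to Smith normal form yields diagonal entries (1,1,1).

Computing H_k = (kernel of ∂_k) / (image of ∂_{k+1}):

  H_2: rank ker ∂_2 − rank ∂_3 = (4 − 3) − 0 = 1, and there is no ∂_3, so H_2 = Z.

H_2 = Z.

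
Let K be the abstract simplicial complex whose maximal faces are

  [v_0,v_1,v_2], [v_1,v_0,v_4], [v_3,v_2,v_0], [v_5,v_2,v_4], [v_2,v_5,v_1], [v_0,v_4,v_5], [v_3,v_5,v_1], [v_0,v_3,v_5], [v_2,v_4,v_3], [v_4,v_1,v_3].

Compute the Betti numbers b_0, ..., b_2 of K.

b_0 = 1, b_1 = 0, b_2 = 0.

K has 6 vertices, 15 edges, 10 triangles.
rank ∂_0 = 0, rank ∂_1 = 5 ⇒ b_0 = 6 − 0 − 5 = 1; all invariant factors of ∂_1 are 1 so no torsion. So H_0 = Z.
rank ∂_1 = 5, rank ∂_2 = 10 ⇒ b_1 = 15 − 5 − 10 = 0; ∂_2 has invariant factor(s) [2] giving torsion. So H_1 = Z/2.
rank ∂_2 = 10, rank ∂_3 = 0 ⇒ b_2 = 10 − 10 − 0 = 0. So H_2 = 0.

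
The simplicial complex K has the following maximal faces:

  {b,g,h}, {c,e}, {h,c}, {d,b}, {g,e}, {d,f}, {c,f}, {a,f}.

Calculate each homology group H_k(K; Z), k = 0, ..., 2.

H_0 ≅ Z,  H_1 ≅ Z^2,  H_2 = 0.

Order the vertices as a < b < c < d < e < f < g < h. Listing each simplex with vertices in this order, K has dimension 2 with simplices:

  0-simplices (8): a, b, c, d, e, f, g, h
  1-simplices (10): af, bd, bg, bh, ce, cf, ch, df, eg, gh
  2-simplices (1): bgh

giving chain groups C_0 ≅ Z^8, C_1 ≅ Z^10, C_2 ≅ Z^1.

The boundary map ∂_1: C_1 → C_0 sends each edge [p,q] (with p < q) to q − p.
The resulting 8×10 matrix has rank 7, and its Smith normal form has invariant factors (1,1,1,1,1,1,1).

∂_2: C_2 → C_1 sends each 2-simplex [p,q,r] to [q,r] − [p,r] + [p,q]. For instance
  ∂bgh = gh − bh + bg.
As a 10×1 matrix over Z this has rank 1, with invariant factors (1).

Computing H_k = (kernel of ∂_k) / (image of ∂_{k+1}):

  H_0: rank C_0 − rank ∂_1 = 8 − 7 = 1, and the invariant factors of ∂_1 are all 1, so H_0 = Z.
  H_1: rank ker ∂_1 − rank ∂_2 = (10 − 7) − 1 = 2, and the invariant factors of ∂_2 are all 1, so H_1 = Z^2.
  H_2: rank ker ∂_2 − rank ∂_3 = (1 − 1) − 0 = 0, and there is no ∂_3, so H_2 = 0.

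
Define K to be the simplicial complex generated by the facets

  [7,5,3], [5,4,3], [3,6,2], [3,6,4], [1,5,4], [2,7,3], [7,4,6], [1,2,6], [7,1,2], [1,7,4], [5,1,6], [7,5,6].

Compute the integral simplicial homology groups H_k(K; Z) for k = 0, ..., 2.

H_0 ≅ Z,  H_1 ≅ Z/2,  H_2 = 0.

Order the vertices as 1 < 2 < 3 < 4 < 5 < 6 < 7. Listing each simplex with vertices in this order, K has dimension 2 with simplices:

  0-simplices (7): [1], [2], [3], [4], [5], [6], [7]
  1-simplices (18): [1,2], [1,4], [1,5], [1,6], [1,7], [2,3], [2,6], [2,7], [3,4], [3,5], [3,6], [3,7], [4,5], [4,6], [4,7], [5,6], [5,7], [6,7]
  2-simplices (12): [1,2,6], [1,2,7], [1,4,5], [1,4,7], [1,5,6], [2,3,6], [2,3,7], [3,4,5], [3,4,6], [3,5,7], [4,6,7], [5,6,7]

so the chain groups are C_0 ≅ Z^7, C_1 ≅ Z^18, C_2 ≅ Z^12.

∂_1: C_1 → C_0 maps an edge to its endpoints' difference, ∂[p,q] = q − p.
The resulting 7×18 matrix has rank 6, and its Smith normal form has invariant factors (1,1,1,1,1,1).

The boundary map ∂_2: C_2 → C_1 sends each 2-simplex [p,q,r] to [q,r] − [p,r] + [p,q]. For instance
  ∂[1,2,7] = [2,7] − [1,7] + [1,2],
  ∂[1,5,6] = [5,6] − [1,6] + [1,5].
The resulting 18×12 matrix has rank 12, and its Smith normal form has invariant factors (1,1,1,1,1,1,1,1,1,1,1,2).

From H_k ≅ ker(∂_k) / im(∂_{k+1}) we obtain:

  H_0: rank C_0 − rank ∂_1 = 7 − 6 = 1, and the invariant factors of ∂_1 are all 1, so H_0 ≅ Z.
  H_1: rank ker ∂_1 − rank ∂_2 = (18 − 6) − 12 = 0, and ∂_2 has invariant factor 2 > 1, so H_1 ≅ Z/2.
  H_2: rank ker ∂_2 − rank ∂_3 = (12 − 12) − 0 = 0, and there is no ∂_3, so H_2 ≅ 0.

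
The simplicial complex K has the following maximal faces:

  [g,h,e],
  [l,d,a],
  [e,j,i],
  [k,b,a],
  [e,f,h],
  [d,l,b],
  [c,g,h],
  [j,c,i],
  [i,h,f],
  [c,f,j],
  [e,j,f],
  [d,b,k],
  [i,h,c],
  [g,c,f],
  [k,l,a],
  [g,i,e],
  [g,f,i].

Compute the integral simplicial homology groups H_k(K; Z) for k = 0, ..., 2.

H_0 ≅ Z^2,  H_1 ≅ Z ⊕ Z/2Z,  H_2 = 0.

Order the vertices as a < b < c < d < e < f < g < h < i < j < k < l. Listing each simplex with vertices in this order, K has dimension 2 with simplices:

  0-simplices (12): a, b, c, d, e, f, g, h, i, j, k, l
  1-simplices (28): ab, ad, ak, al, bd, bk, bl, cf, cg, ch, ci, cj, dk, dl, ef, eg, eh, ei, ej, fg, fh, fi, fj, gh, gi, hi, ij, kl
  2-simplices (17): abk, adl, akl, bdk, bdl, cfg, cfj, cgh, chi, cij, efh, efj, egh, egi, eij, fgi, fhi

giving chain groups C_0 ≅ Z^12, C_1 ≅ Z^28, C_2 ≅ Z^17.

Boundary ∂_1: C_1 → C_0 maps an edge to its endpoints' difference, ∂[p,q] = q − p. For instance
  ∂fg = g − f.
As a 12×28 matrix over Z this has rank 10, with invariant factors (1,1,1,1,1,1,1,1,1,1).

Boundary ∂_2: C_2 → C_1 maps a triangle to the signed sum of its edges. For instance
  ∂cfj = fj − cj + cf,
  ∂abk = bk − ak + ab.
The resulting 28×17 matrix has rank 17, and its Smith normal form has invariant factors (1,1,1,1,1,1,1,1,1,1,1,1,1,1,1,1,2).

Computing H_k = (kernel of ∂_k) / (image of ∂_{k+1}):

  H_0: rank C_0 − rank ∂_1 = 12 − 10 = 2, and the invariant factors of ∂_1 are all 1, so H_0 ≅ Z^2.
  H_1: rank ker ∂_1 − rank ∂_2 = (28 − 10) − 17 = 1, and ∂_2 has invariant factor 2 > 1, so H_1 ≅ Z ⊕ Z/2Z.
  H_2: rank ker ∂_2 − rank ∂_3 = (17 − 17) − 0 = 0, and there is no ∂_3, so H_2 ≅ 0.

As a check, the Euler characteristic is 12 − 28 + 17 = 1, which agrees with 2 − 1 + 0 = 1.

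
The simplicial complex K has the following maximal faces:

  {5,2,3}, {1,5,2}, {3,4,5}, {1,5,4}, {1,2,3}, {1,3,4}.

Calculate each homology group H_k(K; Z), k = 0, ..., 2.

Order the vertices as 1 < 2 < 3 < 4 < 5. Listing each simplex with vertices in this order, K has dimension 2 with simplices:

  0-simplices (5): [1], [2], [3], [4], [5]
  1-simplices (9): [1,2], [1,3], [1,4], [1,5], [2,3], [2,5], [3,4], [3,5], [4,5]
  2-simplices (6): [1,2,3], [1,2,5], [1,3,4], [1,4,5], [2,3,5], [3,4,5]

giving chain groups C_0 ≅ Z^5, C_1 ≅ Z^9, C_2 ≅ Z^6.

The boundary map ∂_1: C_1 → C_0 sends each edge [p,q] (with p < q) to q − p. For instance
  ∂[1,5] = [5] − [1].
The resulting 5×9 matrix has rank 4, and its Smith normal form has invariant factors (1,1,1,1).

∂_2: C_2 → C_1 maps a triangle to the signed sum of its edges. For instance
  ∂[1,3,4] = [3,4] − [1,4] + [1,3],
  ∂[1,2,5] = [2,5] − [1,5] + [1,2].
As a 9×6 matrix over Z this has rank 5, with invariant factors (1,1,1,1,1).

From H_k ≅ ker(∂_k) / im(∂_{k+1}) we obtain:

  H_0: rank C_0 − rank ∂_1 = 5 − 4 = 1, and the invariant factors of ∂_1 are all 1, so H_0 ≅ Z.
  H_1: rank ker ∂_1 − rank ∂_2 = (9 − 4) − 5 = 0, and the invariant factors of ∂_2 are all 1, so H_1 ≅ 0.
  H_2: rank ker ∂_2 − rank ∂_3 = (6 − 5) − 0 = 1, and there is no ∂_3, so H_2 ≅ Z.

H_0 ≅ Z,  H_1 = 0,  H_2 ≅ Z.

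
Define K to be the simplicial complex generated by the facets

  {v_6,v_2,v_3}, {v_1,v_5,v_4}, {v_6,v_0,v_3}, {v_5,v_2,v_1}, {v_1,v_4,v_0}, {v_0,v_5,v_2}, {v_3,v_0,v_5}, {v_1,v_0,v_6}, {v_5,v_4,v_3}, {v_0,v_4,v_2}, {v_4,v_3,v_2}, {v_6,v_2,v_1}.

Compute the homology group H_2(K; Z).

Order the vertices as v_0 < v_1 < v_2 < v_3 < v_4 < v_5 < v_6. Listing each simplex with vertices in this order, K has dimension 2 with simplices:

  0-simplices (7): [v_0], [v_1], [v_2], [v_3], [v_4], [v_5], [v_6]
  1-simplices (18): (18 of them)
  2-simplices (12): (12 of them)

so the chain groups are C_0 ≅ Z^7, C_1 ≅ Z^18, C_2 ≅ Z^12.

∂_1: C_1 → C_0 maps an edge to its endpoints' difference, ∂[p,q] = q − p.
The resulting 7×18 matrix has rank 6, and its Smith normal form has invariant factors (1,1,1,1,1,1).

The boundary map ∂_2: C_2 → C_1 acts by ∂[p,q,r] = [q,r] − [p,r] + [p,q]. For instance
  ∂[v_0,v_3,v_6] = [v_3,v_6] − [v_0,v_6] + [v_0,v_3],
  ∂[v_2,v_3,v_4] = [v_3,v_4] − [v_2,v_4] + [v_2,v_3].
As a 18×12 matrix over Z this has rank 12, with invariant factors (1,1,1,1,1,1,1,1,1,1,1,2).

Reading off H_k = ker ∂_k / im ∂_{k+1}:

  H_2: rank ker ∂_2 − rank ∂_3 = (12 − 12) − 0 = 0, and there is no ∂_3, so H_2 = 0.

H_2 = 0.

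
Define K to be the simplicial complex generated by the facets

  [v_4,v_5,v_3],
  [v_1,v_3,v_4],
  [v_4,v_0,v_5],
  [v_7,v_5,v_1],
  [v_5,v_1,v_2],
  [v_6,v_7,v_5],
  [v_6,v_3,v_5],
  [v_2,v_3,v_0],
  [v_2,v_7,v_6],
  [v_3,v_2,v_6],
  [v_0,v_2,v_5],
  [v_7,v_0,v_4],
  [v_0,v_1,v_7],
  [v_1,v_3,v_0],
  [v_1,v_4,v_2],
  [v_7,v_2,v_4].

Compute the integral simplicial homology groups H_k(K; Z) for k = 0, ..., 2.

H_0 ≅ Z,  H_1 ≅ Z^2,  H_2 ≅ Z.

Fix the vertex order v_0 < v_1 < v_2 < v_3 < v_4 < v_5 < v_6 < v_7 and write every simplex with vertices in increasing order. Then dim K = 2 and the simplices of K are:

  0-simplices (8): [v_0], [v_1], [v_2], [v_3], [v_4], [v_5], [v_6], [v_7]
  1-simplices (24): (24 of them)
  2-simplices (16): (16 of them)

so the chain groups are C_0 ≅ Z^8, C_1 ≅ Z^24, C_2 ≅ Z^16.

The boundary map ∂_1: C_1 → C_0 maps an edge to its endpoints' difference, ∂[p,q] = q − p. For instance
  ∂[v_3,v_4] = [v_4] − [v_3].
This gives a 8×24 integer matrix of rank 7; reducing to Smith normal form yields diagonal entries (1,1,1,1,1,1,1).

The boundary map ∂_2: C_2 → C_1 sends each 2-simplex [p,q,r] to [q,r] − [p,r] + [p,q]. For instance
  ∂[v_1,v_2,v_5] = [v_2,v_5] − [v_1,v_5] + [v_1,v_2],
  ∂[v_0,v_1,v_3] = [v_1,v_3] − [v_0,v_3] + [v_0,v_1].
The 24×16 boundary matrix has rank 15 and Smith normal form diag(1,1,1,1,1,1,1,1,1,1,1,1,1,1,1).

From H_k ≅ ker(∂_k) / im(∂_{k+1}) we obtain:

  H_0: rank C_0 − rank ∂_1 = 8 − 7 = 1, and the invariant factors of ∂_1 are all 1, so H_0 = Z.
  H_1: rank ker ∂_1 − rank ∂_2 = (24 − 7) − 15 = 2, and the invariant factors of ∂_2 are all 1, so H_1 = Z^2.
  H_2: rank ker ∂_2 − rank ∂_3 = (16 − 15) − 0 = 1, and there is no ∂_3, so H_2 = Z.

As a check, the Euler characteristic is 8 − 24 + 16 = 0, which agrees with 1 − 2 + 1 = 0.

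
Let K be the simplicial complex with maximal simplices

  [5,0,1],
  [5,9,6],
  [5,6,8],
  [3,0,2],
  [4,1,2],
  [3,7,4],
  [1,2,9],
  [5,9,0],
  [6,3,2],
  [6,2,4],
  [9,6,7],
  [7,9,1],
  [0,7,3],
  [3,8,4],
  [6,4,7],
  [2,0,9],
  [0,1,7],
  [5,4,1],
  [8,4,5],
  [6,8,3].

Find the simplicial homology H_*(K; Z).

H_0 ≅ Z,  H_1 ≅ Z ⊕ Z/2Z,  H_2 = 0.

Order the vertices as 0 < 1 < 2 < 3 < 4 < 5 < 6 < 7 < 8 < 9. Listing each simplex with vertices in this order, K has dimension 2 with simplices:

  0-simplices (10): [0], [1], [2], [3], [4], [5], [6], [7], [8], [9]
  1-simplices (30): (30 of them)
  2-simplices (20): (20 of them)

giving chain groups C_0 ≅ Z^10, C_1 ≅ Z^30, C_2 ≅ Z^20.

The boundary map ∂_1: C_1 → C_0 sends each edge [p,q] (with p < q) to q − p. For instance
  ∂[1,9] = [9] − [1].
The 10×30 boundary matrix has rank 9 and Smith normal form diag(1,1,1,1,1,1,1,1,1).

∂_2: C_2 → C_1 sends each 2-simplex [p,q,r] to [q,r] − [p,r] + [p,q]. For instance
  ∂[4,6,7] = [6,7] − [4,7] + [4,6],
  ∂[1,7,9] = [7,9] − [1,9] + [1,7].
The resulting 30×20 matrix has rank 20, and its Smith normal form has invariant factors (1,1,1,1,1,1,1,1,1,1,1,1,1,1,1,1,1,1,1,2).

From H_k ≅ ker(∂_k) / im(∂_{k+1}) we obtain:

  H_0: rank C_0 − rank ∂_1 = 10 − 9 = 1, and the invariant factors of ∂_1 are all 1, so H_0 = Z.
  H_1: rank ker ∂_1 − rank ∂_2 = (30 − 9) − 20 = 1, and ∂_2 has invariant factor 2 > 1, so H_1 = Z ⊕ Z/2Z.
  H_2: rank ker ∂_2 − rank ∂_3 = (20 − 20) − 0 = 0, and there is no ∂_3, so H_2 = 0.

(K is a triangulation of the Klein bottle.)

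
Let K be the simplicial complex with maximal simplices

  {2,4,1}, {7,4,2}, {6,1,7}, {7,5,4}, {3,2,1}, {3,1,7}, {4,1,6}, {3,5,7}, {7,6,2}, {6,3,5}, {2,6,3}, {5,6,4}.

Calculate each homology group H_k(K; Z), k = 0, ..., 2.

H_0 = Z,  H_1 = Z_2,  H_2 = 0.

Fix the vertex order 1 < 2 < 3 < 4 < 5 < 6 < 7 and write every simplex with vertices in increasing order. Then dim K = 2 and the simplices of K are:

  0-simplices (7): [1], [2], [3], [4], [5], [6], [7]
  1-simplices (18): [1,2], [1,3], [1,4], [1,6], [1,7], [2,3], [2,4], [2,6], [2,7], [3,5], [3,6], [3,7], [4,5], [4,6], [4,7], [5,6], [5,7], [6,7]
  2-simplices (12): [1,2,3], [1,2,4], [1,3,7], [1,4,6], [1,6,7], [2,3,6], [2,4,7], [2,6,7], [3,5,6], [3,5,7], [4,5,6], [4,5,7]

Hence C_0 ≅ Z^7, C_1 ≅ Z^18, C_2 ≅ Z^12.

Boundary ∂_1: C_1 → C_0 is given by ∂[p,q] = [q] − [p]. For instance
  ∂[5,7] = [7] − [5].
This gives a 7×18 integer matrix of rank 6; reducing to Smith normal form yields diagonal entries (1,1,1,1,1,1).

Boundary ∂_2: C_2 → C_1 maps a triangle to the signed sum of its edges. For instance
  ∂[2,4,7] = [4,7] − [2,7] + [2,4],
  ∂[1,2,4] = [2,4] − [1,4] + [1,2].
As a 18×12 matrix over Z this has rank 12, with invariant factors (1,1,1,1,1,1,1,1,1,1,1,2).

Reading off H_k = ker ∂_k / im ∂_{k+1}:

  H_0: rank C_0 − rank ∂_1 = 7 − 6 = 1, and the invariant factors of ∂_1 are all 1, so H_0 ≅ Z.
  H_1: rank ker ∂_1 − rank ∂_2 = (18 − 6) − 12 = 0, and ∂_2 has invariant factor 2 > 1, so H_1 ≅ Z_2.
  H_2: rank ker ∂_2 − rank ∂_3 = (12 − 12) − 0 = 0, and there is no ∂_3, so H_2 ≅ 0.

As a check, the Euler characteristic is 7 − 18 + 12 = 1, which agrees with 1 − 0 + 0 = 1.
(K is a triangulation of the real projective plane RP^2.)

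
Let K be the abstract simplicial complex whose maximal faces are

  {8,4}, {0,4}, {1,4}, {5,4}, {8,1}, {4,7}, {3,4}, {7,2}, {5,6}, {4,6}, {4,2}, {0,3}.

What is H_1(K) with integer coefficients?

We work with the vertex ordering 0 < 1 < 2 < 3 < 4 < 5 < 6 < 7 < 8. The simplices of K, each written with vertices in increasing order, are:

  0-simplices (9): [0], [1], [2], [3], [4], [5], [6], [7], [8]
  1-simplices (12): [0,3], [0,4], [1,4], [1,8], [2,4], [2,7], [3,4], [4,5], [4,6], [4,7], [4,8], [5,6]

Hence C_0 ≅ Z^9, C_1 ≅ Z^12.

Boundary ∂_1: C_1 → C_0 is given by ∂[p,q] = [q] − [p].
As a 9×12 matrix over Z this has rank 8, with invariant factors (1,1,1,1,1,1,1,1).

From H_k ≅ ker(∂_k) / im(∂_{k+1}) we obtain:

  H_1: rank ker ∂_1 − rank ∂_2 = (12 − 8) − 0 = 4, and there is no ∂_2, so H_1 ≅ Z^4.

(K is a triangulation of a wedge of 4 circles.)

H_1 = Z^4.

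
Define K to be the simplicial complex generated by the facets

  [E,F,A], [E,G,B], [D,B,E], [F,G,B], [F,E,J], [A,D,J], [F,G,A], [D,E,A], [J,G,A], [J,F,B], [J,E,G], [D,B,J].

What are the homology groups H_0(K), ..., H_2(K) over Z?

Order the vertices as A < B < D < E < F < G < J. Listing each simplex with vertices in this order, K has dimension 2 with simplices:

  0-simplices (7): A, B, D, E, F, G, J
  1-simplices (18): AD, AE, AF, AG, AJ, BD, BE, BF, BG, BJ, DE, DJ, EF, EG, EJ, FG, FJ, GJ
  2-simplices (12): ADE, ADJ, AEF, AFG, AGJ, BDE, BDJ, BEG, BFG, BFJ, EFJ, EGJ

so the chain groups are C_0 ≅ Z^7, C_1 ≅ Z^18, C_2 ≅ Z^12.

∂_1: C_1 → C_0 sends each edge [p,q] (with p < q) to q − p. For instance
  ∂FJ = J − F.
The 7×18 boundary matrix has rank 6 and Smith normal form diag(1,1,1,1,1,1).

The boundary map ∂_2: C_2 → C_1 sends each 2-simplex [p,q,r] to [q,r] − [p,r] + [p,q]. For instance
  ∂AGJ = GJ − AJ + AG,
  ∂ADE = DE − AE + AD.
The resulting 18×12 matrix has rank 12, and its Smith normal form has invariant factors (1,1,1,1,1,1,1,1,1,1,1,2).

Now H_k = ker ∂_k / im ∂_{k+1}, so:

  H_0: rank C_0 − rank ∂_1 = 7 − 6 = 1, and the invariant factors of ∂_1 are all 1, so H_0 ≅ Z.
  H_1: rank ker ∂_1 − rank ∂_2 = (18 − 6) − 12 = 0, and ∂_2 has invariant factor 2 > 1, so H_1 ≅ Z/2Z.
  H_2: rank ker ∂_2 − rank ∂_3 = (12 − 12) − 0 = 0, and there is no ∂_3, so H_2 ≅ 0.

(K is a triangulation of the real projective plane RP^2.)

H_0 ≅ Z,  H_1 ≅ Z/2Z,  H_2 = 0.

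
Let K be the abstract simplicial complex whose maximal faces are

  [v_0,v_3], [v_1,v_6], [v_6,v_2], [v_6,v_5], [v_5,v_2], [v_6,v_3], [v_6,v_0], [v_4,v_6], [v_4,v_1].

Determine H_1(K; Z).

Order the vertices as v_0 < v_1 < v_2 < v_3 < v_4 < v_5 < v_6. Listing each simplex with vertices in this order, K has dimension 1 with simplices:

  0-simplices (7): [v_0], [v_1], [v_2], [v_3], [v_4], [v_5], [v_6]
  1-simplices (9): [v_0,v_3], [v_0,v_6], [v_1,v_4], [v_1,v_6], [v_2,v_5], [v_2,v_6], [v_3,v_6], [v_4,v_6], [v_5,v_6]

Hence C_0 ≅ Z^7, C_1 ≅ Z^9.

∂_1: C_1 → C_0 sends each edge [p,q] (with p < q) to q − p. For instance
  ∂[v_3,v_6] = [v_6] − [v_3].
The resulting 7×9 matrix has rank 6, and its Smith normal form has invariant factors (1,1,1,1,1,1).

Computing H_k = (kernel of ∂_k) / (image of ∂_{k+1}):

  H_1: rank ker ∂_1 − rank ∂_2 = (9 − 6) − 0 = 3, and there is no ∂_2, so H_1 ≅ Z^3.

H_1 ≅ Z^3.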